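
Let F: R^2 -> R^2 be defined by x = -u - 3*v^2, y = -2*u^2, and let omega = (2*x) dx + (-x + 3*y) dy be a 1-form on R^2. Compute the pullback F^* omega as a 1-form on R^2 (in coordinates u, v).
F^* omega = (24*u^3 - 4*u^2 - 12*u*v^2 + 2*u + 6*v^2) du + (12*v*(u + 3*v^2)) dv

Using F^*(f dg) = (f ∘ F) d(g ∘ F), substitute each coordinate x_i by F_i(u, v) in f_i, and replace dx_i by d F_i = (∂F_i/∂u) du + (∂F_i/∂v) dv.
  For the x component: f_1(F) = -2*u - 6*v^2; d F_1 = (-1) du + (-6*v) dv
  For the y component: f_2(F) = -6*u^2 + u + 3*v^2; d F_2 = (-4*u) du + (0) dv
Combining and collecting du, dv coefficients:
  coeff of du: 24*u^3 - 4*u^2 - 12*u*v^2 + 2*u + 6*v^2
  coeff of dv: 12*v*(u + 3*v^2)
F^* omega = (24*u^3 - 4*u^2 - 12*u*v^2 + 2*u + 6*v^2) du + (12*v*(u + 3*v^2)) dv.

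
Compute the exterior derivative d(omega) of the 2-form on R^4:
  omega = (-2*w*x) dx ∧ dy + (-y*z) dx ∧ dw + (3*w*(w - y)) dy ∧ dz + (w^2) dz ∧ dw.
d(omega) = (-2*x + z) dx ∧ dy ∧ dw + (y) dx ∧ dz ∧ dw + (6*w - 3*y) dy ∧ dz ∧ dw

For a 2-form omega = sum_{i<j} g_{ij} dx_i ∧ dx_j, the exterior derivative is
  d(omega) = sum_{i<j} d(g_{ij}) ∧ dx_i ∧ dx_j = sum_{i<j, k} (∂g_{ij}/∂x_k) dx_k ∧ dx_i ∧ dx_j.
Expand each term, using dx_k ∧ dx_i ∧ dx_j = sgn(permutation) dx_{(a)} ∧ dx_{(b)} ∧ dx_{(c)} with (a < b < c) sorted:
  d(-2*w*x) includes (∂/∂w)(-2*w*x) dw = (-2*x) dw, which multiplied by dx ∧ dy gives (-2*x) dx ∧ dy ∧ dw
  d(-y*z) includes (∂/∂y)(-y*z) dy = (-z) dy, which multiplied by dx ∧ dw gives (z) dx ∧ dy ∧ dw
  d(-y*z) includes (∂/∂z)(-y*z) dz = (-y) dz, which multiplied by dx ∧ dw gives (y) dx ∧ dz ∧ dw
  d(3*w*(w - y)) includes (∂/∂w)(3*w*(w - y)) dw = (6*w - 3*y) dw, which multiplied by dy ∧ dz gives (6*w - 3*y) dy ∧ dz ∧ dw
Collecting like 3-forms: d(omega) = (-2*x + z) dx ∧ dy ∧ dw + (y) dx ∧ dz ∧ dw + (6*w - 3*y) dy ∧ dz ∧ dw.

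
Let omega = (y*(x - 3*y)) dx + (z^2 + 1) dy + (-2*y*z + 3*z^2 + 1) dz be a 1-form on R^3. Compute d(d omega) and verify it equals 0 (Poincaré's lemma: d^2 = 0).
d(d omega) = 0

Step 1: d omega = sum_{i<j} (∂f_j/∂x_i - ∂f_i/∂x_j) dx_i ∧ dx_j:
  coeff of dx ∧ dy: -x + 6*y
  coeff of dx ∧ dz: 0
  coeff of dy ∧ dz: -4*z
Step 2: Apply d again to each 2-form coefficient. The only possible 3-form in R^3 is dx ∧ dy ∧ dz, with coefficient
  ∂(coeff of dy∧dz)/∂x - ∂(coeff of dx∧dz)/∂y + ∂(coeff of dx∧dy)/∂z
  = ∂/∂x (-4*z) - ∂/∂y (0) + ∂/∂z (-x + 6*y).
Each of these terms simplifies to sums of mixed partials that cancel in pairs. The result is 0 (by equality of mixed partials for smooth functions — Schwarz / Clairaut).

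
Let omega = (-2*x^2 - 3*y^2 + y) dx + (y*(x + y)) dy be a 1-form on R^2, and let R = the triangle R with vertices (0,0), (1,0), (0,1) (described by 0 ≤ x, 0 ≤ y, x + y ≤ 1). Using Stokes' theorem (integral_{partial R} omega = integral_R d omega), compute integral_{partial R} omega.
integral_(partial R) omega = 2/3

Stokes: integral_partial_R omega = integral_R d omega with d omega = (∂Q/∂x - ∂P/∂y) dx ∧ dy.
  ∂Q/∂x = y
  ∂P/∂y = 1 - 6*y
  integrand = ∂Q/∂x - ∂P/∂y = 7*y - 1.
Integrating over R: integral_0^1 integral_0^{1-x} (7*y - 1) dy dx = 2/3.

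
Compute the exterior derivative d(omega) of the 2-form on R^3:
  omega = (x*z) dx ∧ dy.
d(omega) = (x) dx ∧ dy ∧ dz

For a 2-form omega = sum_{i<j} g_{ij} dx_i ∧ dx_j, the exterior derivative is
  d(omega) = sum_{i<j} d(g_{ij}) ∧ dx_i ∧ dx_j = sum_{i<j, k} (∂g_{ij}/∂x_k) dx_k ∧ dx_i ∧ dx_j.
Expand each term, using dx_k ∧ dx_i ∧ dx_j = sgn(permutation) dx_{(a)} ∧ dx_{(b)} ∧ dx_{(c)} with (a < b < c) sorted:
  d(x*z) includes (∂/∂z)(x*z) dz = (x) dz, which multiplied by dx ∧ dy gives (x) dx ∧ dy ∧ dz
Collecting like 3-forms: d(omega) = (x) dx ∧ dy ∧ dz.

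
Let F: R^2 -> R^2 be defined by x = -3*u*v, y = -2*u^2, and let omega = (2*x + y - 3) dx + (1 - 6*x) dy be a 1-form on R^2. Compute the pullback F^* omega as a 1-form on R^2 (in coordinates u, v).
F^* omega = (-66*u^2*v + 18*u*v^2 - 4*u + 9*v) du + (3*u*(2*u^2 + 6*u*v + 3)) dv

Using F^*(f dg) = (f ∘ F) d(g ∘ F), substitute each coordinate x_i by F_i(u, v) in f_i, and replace dx_i by d F_i = (∂F_i/∂u) du + (∂F_i/∂v) dv.
  For the x component: f_1(F) = -2*u^2 - 6*u*v - 3; d F_1 = (-3*v) du + (-3*u) dv
  For the y component: f_2(F) = 18*u*v + 1; d F_2 = (-4*u) du + (0) dv
Combining and collecting du, dv coefficients:
  coeff of du: -66*u^2*v + 18*u*v^2 - 4*u + 9*v
  coeff of dv: 3*u*(2*u^2 + 6*u*v + 3)
F^* omega = (-66*u^2*v + 18*u*v^2 - 4*u + 9*v) du + (3*u*(2*u^2 + 6*u*v + 3)) dv.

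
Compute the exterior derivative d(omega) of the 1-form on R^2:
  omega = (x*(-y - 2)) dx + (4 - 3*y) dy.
d(omega) = (x) dx ∧ dy

For a 1-form omega = sum_i f_i dx_i, the exterior derivative is
  d(omega) = sum_{i < j} (∂f_j/∂x_i - ∂f_i/∂x_j) dx_i ∧ dx_j.
  coefficient of dx ∧ dy: ∂f_2/∂x - ∂f_1/∂y = ∂(4 - 3*y)/∂x - ∂(x*(-y - 2))/∂y = x
Assembling: d(omega) = (x) dx ∧ dy.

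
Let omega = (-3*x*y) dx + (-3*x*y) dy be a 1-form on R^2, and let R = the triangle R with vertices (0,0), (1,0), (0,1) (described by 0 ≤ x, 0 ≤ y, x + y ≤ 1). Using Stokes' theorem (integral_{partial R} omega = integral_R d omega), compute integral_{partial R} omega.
integral_(partial R) omega = 0

Stokes: integral_partial_R omega = integral_R d omega with d omega = (∂Q/∂x - ∂P/∂y) dx ∧ dy.
  ∂Q/∂x = -3*y
  ∂P/∂y = -3*x
  integrand = ∂Q/∂x - ∂P/∂y = 3*x - 3*y.
Integrating over R: integral_0^1 integral_0^{1-x} (3*x - 3*y) dy dx = 0.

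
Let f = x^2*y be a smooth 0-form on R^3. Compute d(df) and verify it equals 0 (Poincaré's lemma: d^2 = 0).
d(df) = 0

Step 1: df = sum_i (∂f/∂x_i) dx_i = (2*x*y) dx + (x^2) dy + (0) dz.
Step 2: Apply d again. Using the 1-form formula, the coefficient of dx ∧ dy in d(df) is ∂^2 f/∂x ∂y - ∂^2 f/∂y ∂x = (2*x) - (2*x) = 0 (equality of mixed partials for smooth f).
Similarly for dx ∧ dz and dy ∧ dz — all coefficients vanish. So d(df) = 0.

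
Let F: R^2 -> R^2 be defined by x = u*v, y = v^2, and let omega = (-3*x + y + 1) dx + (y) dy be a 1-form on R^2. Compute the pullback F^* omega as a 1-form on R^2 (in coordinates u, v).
F^* omega = (v*(-3*u*v + v^2 + 1)) du + (-3*u^2*v + u*v^2 + u + 2*v^3) dv

Using F^*(f dg) = (f ∘ F) d(g ∘ F), substitute each coordinate x_i by F_i(u, v) in f_i, and replace dx_i by d F_i = (∂F_i/∂u) du + (∂F_i/∂v) dv.
  For the x component: f_1(F) = -3*u*v + v^2 + 1; d F_1 = (v) du + (u) dv
  For the y component: f_2(F) = v^2; d F_2 = (0) du + (2*v) dv
Combining and collecting du, dv coefficients:
  coeff of du: v*(-3*u*v + v^2 + 1)
  coeff of dv: -3*u^2*v + u*v^2 + u + 2*v^3
F^* omega = (v*(-3*u*v + v^2 + 1)) du + (-3*u^2*v + u*v^2 + u + 2*v^3) dv.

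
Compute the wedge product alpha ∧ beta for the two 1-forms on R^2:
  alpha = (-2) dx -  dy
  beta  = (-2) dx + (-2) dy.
alpha ∧ beta = (2) dx ∧ dy

Distribute the wedge, using dx_i ∧ dx_j = -dx_j ∧ dx_i and dx_i ∧ dx_i = 0. For each pair (i, j) with i < j, the coefficient of dx_i ∧ dx_j in alpha ∧ beta is (alpha_i * beta_j - alpha_j * beta_i). Collecting: alpha ∧ beta = (2) dx ∧ dy.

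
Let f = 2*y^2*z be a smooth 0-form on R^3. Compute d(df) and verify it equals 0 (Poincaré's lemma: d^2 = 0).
d(df) = 0

Step 1: df = sum_i (∂f/∂x_i) dx_i = (0) dx + (4*y*z) dy + (2*y^2) dz.
Step 2: Apply d again. Using the 1-form formula, the coefficient of dx ∧ dy in d(df) is ∂^2 f/∂x ∂y - ∂^2 f/∂y ∂x = (0) - (0) = 0 (equality of mixed partials for smooth f).
Similarly for dx ∧ dz and dy ∧ dz — all coefficients vanish. So d(df) = 0.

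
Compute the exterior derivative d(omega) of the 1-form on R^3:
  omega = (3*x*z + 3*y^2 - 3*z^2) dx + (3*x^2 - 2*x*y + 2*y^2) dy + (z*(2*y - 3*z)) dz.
d(omega) = (6*x - 8*y) dx ∧ dy + (-3*x + 6*z) dx ∧ dz + (2*z) dy ∧ dz

For a 1-form omega = sum_i f_i dx_i, the exterior derivative is
  d(omega) = sum_{i < j} (∂f_j/∂x_i - ∂f_i/∂x_j) dx_i ∧ dx_j.
  coefficient of dx ∧ dy: ∂f_2/∂x - ∂f_1/∂y = ∂(3*x^2 - 2*x*y + 2*y^2)/∂x - ∂(3*x*z + 3*y^2 - 3*z^2)/∂y = 6*x - 8*y
  coefficient of dx ∧ dz: ∂f_3/∂x - ∂f_1/∂z = ∂(z*(2*y - 3*z))/∂x - ∂(3*x*z + 3*y^2 - 3*z^2)/∂z = -3*x + 6*z
  coefficient of dy ∧ dz: ∂f_3/∂y - ∂f_2/∂z = ∂(z*(2*y - 3*z))/∂y - ∂(3*x^2 - 2*x*y + 2*y^2)/∂z = 2*z
Assembling: d(omega) = (6*x - 8*y) dx ∧ dy + (-3*x + 6*z) dx ∧ dz + (2*z) dy ∧ dz.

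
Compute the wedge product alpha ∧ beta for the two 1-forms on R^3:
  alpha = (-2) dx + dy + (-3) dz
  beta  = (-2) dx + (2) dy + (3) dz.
alpha ∧ beta = (-2) dx ∧ dy + (-12) dx ∧ dz + (9) dy ∧ dz

Distribute the wedge, using dx_i ∧ dx_j = -dx_j ∧ dx_i and dx_i ∧ dx_i = 0. For each pair (i, j) with i < j, the coefficient of dx_i ∧ dx_j in alpha ∧ beta is (alpha_i * beta_j - alpha_j * beta_i). Collecting: alpha ∧ beta = (-2) dx ∧ dy + (-12) dx ∧ dz + (9) dy ∧ dz.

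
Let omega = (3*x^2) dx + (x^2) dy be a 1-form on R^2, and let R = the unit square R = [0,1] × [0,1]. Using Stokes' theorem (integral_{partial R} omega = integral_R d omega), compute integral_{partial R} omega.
integral_(partial R) omega = 1

Stokes: integral_partial_R omega = integral_R d omega with d omega = (∂Q/∂x - ∂P/∂y) dx ∧ dy.
  ∂Q/∂x = 2*x
  ∂P/∂y = 0
  integrand = ∂Q/∂x - ∂P/∂y = 2*x.
Integrating over R: integral_0^1 integral_0^1 (2*x) dx dy = 1.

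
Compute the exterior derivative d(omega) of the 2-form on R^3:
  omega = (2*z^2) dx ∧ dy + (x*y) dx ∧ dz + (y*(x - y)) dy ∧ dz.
d(omega) = (-x + y + 4*z) dx ∧ dy ∧ dz

For a 2-form omega = sum_{i<j} g_{ij} dx_i ∧ dx_j, the exterior derivative is
  d(omega) = sum_{i<j} d(g_{ij}) ∧ dx_i ∧ dx_j = sum_{i<j, k} (∂g_{ij}/∂x_k) dx_k ∧ dx_i ∧ dx_j.
Expand each term, using dx_k ∧ dx_i ∧ dx_j = sgn(permutation) dx_{(a)} ∧ dx_{(b)} ∧ dx_{(c)} with (a < b < c) sorted:
  d(2*z^2) includes (∂/∂z)(2*z^2) dz = (4*z) dz, which multiplied by dx ∧ dy gives (4*z) dx ∧ dy ∧ dz
  d(x*y) includes (∂/∂y)(x*y) dy = (x) dy, which multiplied by dx ∧ dz gives (-x) dx ∧ dy ∧ dz
  d(y*(x - y)) includes (∂/∂x)(y*(x - y)) dx = (y) dx, which multiplied by dy ∧ dz gives (y) dx ∧ dy ∧ dz
Collecting like 3-forms: d(omega) = (-x + y + 4*z) dx ∧ dy ∧ dz.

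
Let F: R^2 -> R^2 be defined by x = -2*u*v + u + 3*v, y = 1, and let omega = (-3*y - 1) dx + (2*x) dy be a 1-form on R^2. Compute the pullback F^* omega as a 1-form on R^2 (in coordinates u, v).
F^* omega = (8*v - 4) du + (8*u - 12) dv

Using F^*(f dg) = (f ∘ F) d(g ∘ F), substitute each coordinate x_i by F_i(u, v) in f_i, and replace dx_i by d F_i = (∂F_i/∂u) du + (∂F_i/∂v) dv.
  For the x component: f_1(F) = -4; d F_1 = (1 - 2*v) du + (3 - 2*u) dv
  For the y component: f_2(F) = -4*u*v + 2*u + 6*v; d F_2 = (0) du + (0) dv
Combining and collecting du, dv coefficients:
  coeff of du: 8*v - 4
  coeff of dv: 8*u - 12
F^* omega = (8*v - 4) du + (8*u - 12) dv.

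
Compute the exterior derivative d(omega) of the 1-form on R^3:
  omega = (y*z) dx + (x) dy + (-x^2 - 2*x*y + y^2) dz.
d(omega) = (1 - z) dx ∧ dy + (-2*x - 3*y) dx ∧ dz + (-2*x + 2*y) dy ∧ dz

For a 1-form omega = sum_i f_i dx_i, the exterior derivative is
  d(omega) = sum_{i < j} (∂f_j/∂x_i - ∂f_i/∂x_j) dx_i ∧ dx_j.
  coefficient of dx ∧ dy: ∂f_2/∂x - ∂f_1/∂y = ∂(x)/∂x - ∂(y*z)/∂y = 1 - z
  coefficient of dx ∧ dz: ∂f_3/∂x - ∂f_1/∂z = ∂(-x^2 - 2*x*y + y^2)/∂x - ∂(y*z)/∂z = -2*x - 3*y
  coefficient of dy ∧ dz: ∂f_3/∂y - ∂f_2/∂z = ∂(-x^2 - 2*x*y + y^2)/∂y - ∂(x)/∂z = -2*x + 2*y
Assembling: d(omega) = (1 - z) dx ∧ dy + (-2*x - 3*y) dx ∧ dz + (-2*x + 2*y) dy ∧ dz.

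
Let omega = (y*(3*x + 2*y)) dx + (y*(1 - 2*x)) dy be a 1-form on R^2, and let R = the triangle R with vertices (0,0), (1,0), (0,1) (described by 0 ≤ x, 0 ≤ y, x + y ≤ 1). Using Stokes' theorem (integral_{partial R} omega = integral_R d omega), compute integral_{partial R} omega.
integral_(partial R) omega = -3/2

Stokes: integral_partial_R omega = integral_R d omega with d omega = (∂Q/∂x - ∂P/∂y) dx ∧ dy.
  ∂Q/∂x = -2*y
  ∂P/∂y = 3*x + 4*y
  integrand = ∂Q/∂x - ∂P/∂y = -3*x - 6*y.
Integrating over R: integral_0^1 integral_0^{1-x} (-3*x - 6*y) dy dx = -3/2.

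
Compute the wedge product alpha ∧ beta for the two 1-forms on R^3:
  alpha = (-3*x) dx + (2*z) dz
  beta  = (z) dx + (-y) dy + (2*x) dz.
alpha ∧ beta = (3*x*y) dx ∧ dy + (-6*x^2 - 2*z^2) dx ∧ dz + (2*y*z) dy ∧ dz

Distribute the wedge, using dx_i ∧ dx_j = -dx_j ∧ dx_i and dx_i ∧ dx_i = 0. For each pair (i, j) with i < j, the coefficient of dx_i ∧ dx_j in alpha ∧ beta is (alpha_i * beta_j - alpha_j * beta_i). Collecting: alpha ∧ beta = (3*x*y) dx ∧ dy + (-6*x^2 - 2*z^2) dx ∧ dz + (2*y*z) dy ∧ dz.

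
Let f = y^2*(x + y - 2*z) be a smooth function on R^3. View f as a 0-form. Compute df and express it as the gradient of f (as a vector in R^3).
df = (y^2) dx + (y*(2*x + 3*y - 4*z)) dy + (-2*y^2) dz; grad f = (y^2, y*(2*x + 3*y - 4*z), -2*y^2)

For a 0-form f, d f = (∂f/∂x) dx + (∂f/∂y) dy + (∂f/∂z) dz. The components of the vector representation are exactly the entries of grad f in Cartesian coordinates:
  ∂f/∂x = y^2
  ∂f/∂y = y*(2*x + 3*y - 4*z)
  ∂f/∂z = -2*y^2.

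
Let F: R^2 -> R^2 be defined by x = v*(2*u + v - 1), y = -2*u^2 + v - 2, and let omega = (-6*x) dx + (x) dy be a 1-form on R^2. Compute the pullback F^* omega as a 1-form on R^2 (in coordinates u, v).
F^* omega = (4*v*(-2*u^2 - 7*u*v + u - 3*v^2 + 3*v)) du + (v*(-24*u^2 - 36*u*v + 26*u - 12*v^2 + 19*v - 7)) dv

Using F^*(f dg) = (f ∘ F) d(g ∘ F), substitute each coordinate x_i by F_i(u, v) in f_i, and replace dx_i by d F_i = (∂F_i/∂u) du + (∂F_i/∂v) dv.
  For the x component: f_1(F) = 6*v*(-2*u - v + 1); d F_1 = (2*v) du + (2*u + 2*v - 1) dv
  For the y component: f_2(F) = v*(2*u + v - 1); d F_2 = (-4*u) du + (1) dv
Combining and collecting du, dv coefficients:
  coeff of du: 4*v*(-2*u^2 - 7*u*v + u - 3*v^2 + 3*v)
  coeff of dv: v*(-24*u^2 - 36*u*v + 26*u - 12*v^2 + 19*v - 7)
F^* omega = (4*v*(-2*u^2 - 7*u*v + u - 3*v^2 + 3*v)) du + (v*(-24*u^2 - 36*u*v + 26*u - 12*v^2 + 19*v - 7)) dv.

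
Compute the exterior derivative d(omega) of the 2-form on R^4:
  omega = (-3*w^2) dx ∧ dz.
d(omega) = (-6*w) dx ∧ dz ∧ dw

For a 2-form omega = sum_{i<j} g_{ij} dx_i ∧ dx_j, the exterior derivative is
  d(omega) = sum_{i<j} d(g_{ij}) ∧ dx_i ∧ dx_j = sum_{i<j, k} (∂g_{ij}/∂x_k) dx_k ∧ dx_i ∧ dx_j.
Expand each term, using dx_k ∧ dx_i ∧ dx_j = sgn(permutation) dx_{(a)} ∧ dx_{(b)} ∧ dx_{(c)} with (a < b < c) sorted:
  d(-3*w^2) includes (∂/∂w)(-3*w^2) dw = (-6*w) dw, which multiplied by dx ∧ dz gives (-6*w) dx ∧ dz ∧ dw
Collecting like 3-forms: d(omega) = (-6*w) dx ∧ dz ∧ dw.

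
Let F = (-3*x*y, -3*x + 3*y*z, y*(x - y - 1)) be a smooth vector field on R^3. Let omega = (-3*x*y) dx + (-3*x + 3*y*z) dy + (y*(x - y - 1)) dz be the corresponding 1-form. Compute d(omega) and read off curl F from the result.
d(omega) = (x - 5*y - 1) dy ∧ dz + (-y) dz ∧ dx + (3*x - 3) dx ∧ dy; curl F = (x - 5*y - 1, -y, 3*x - 3)

d omega = sum_{i<j} (∂f_j/∂x_i - ∂f_i/∂x_j) dx_i ∧ dx_j. Under the identification (dy ∧ dz, dz ∧ dx, dx ∧ dy) ↔ (e_x, e_y, e_z), the coefficients are exactly the components of curl F. Compute:
  ∂R/∂y - ∂Q/∂z = (x - 2*y - 1) - (3*y) = x - 5*y - 1
  ∂P/∂z - ∂R/∂x = (0) - (y) = -y
  ∂Q/∂x - ∂P/∂y = (-3) - (-3*x) = 3*x - 3.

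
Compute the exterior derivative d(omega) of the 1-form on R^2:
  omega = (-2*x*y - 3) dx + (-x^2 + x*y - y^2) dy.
d(omega) = (y) dx ∧ dy

For a 1-form omega = sum_i f_i dx_i, the exterior derivative is
  d(omega) = sum_{i < j} (∂f_j/∂x_i - ∂f_i/∂x_j) dx_i ∧ dx_j.
  coefficient of dx ∧ dy: ∂f_2/∂x - ∂f_1/∂y = ∂(-x^2 + x*y - y^2)/∂x - ∂(-2*x*y - 3)/∂y = y
Assembling: d(omega) = (y) dx ∧ dy.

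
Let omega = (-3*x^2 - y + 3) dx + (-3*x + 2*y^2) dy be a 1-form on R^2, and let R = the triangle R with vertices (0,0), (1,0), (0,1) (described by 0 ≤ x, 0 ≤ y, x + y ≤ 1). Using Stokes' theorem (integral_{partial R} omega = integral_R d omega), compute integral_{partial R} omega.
integral_(partial R) omega = -1

Stokes: integral_partial_R omega = integral_R d omega with d omega = (∂Q/∂x - ∂P/∂y) dx ∧ dy.
  ∂Q/∂x = -3
  ∂P/∂y = -1
  integrand = ∂Q/∂x - ∂P/∂y = -2.
Integrating over R: integral_0^1 integral_0^{1-x} (-2) dy dx = -1.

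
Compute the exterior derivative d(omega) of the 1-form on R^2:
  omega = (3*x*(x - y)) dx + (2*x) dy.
d(omega) = (3*x + 2) dx ∧ dy

For a 1-form omega = sum_i f_i dx_i, the exterior derivative is
  d(omega) = sum_{i < j} (∂f_j/∂x_i - ∂f_i/∂x_j) dx_i ∧ dx_j.
  coefficient of dx ∧ dy: ∂f_2/∂x - ∂f_1/∂y = ∂(2*x)/∂x - ∂(3*x*(x - y))/∂y = 3*x + 2
Assembling: d(omega) = (3*x + 2) dx ∧ dy.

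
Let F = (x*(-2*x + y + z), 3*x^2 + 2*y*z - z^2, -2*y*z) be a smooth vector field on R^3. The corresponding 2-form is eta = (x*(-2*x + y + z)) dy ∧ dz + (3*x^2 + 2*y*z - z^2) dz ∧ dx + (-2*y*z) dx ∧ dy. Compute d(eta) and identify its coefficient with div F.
d(eta) = (-4*x - y + 3*z) dx ∧ dy ∧ dz; div F = -4*x - y + 3*z

For a 2-form in R^3 of the form above, applying d gives a 3-form with coefficient ∂P/∂x + ∂Q/∂y + ∂R/∂z:
  ∂P/∂x = -4*x + y + z
  ∂Q/∂y = 2*z
  ∂R/∂z = -2*y
Sum = -4*x - y + 3*z, which is exactly div F.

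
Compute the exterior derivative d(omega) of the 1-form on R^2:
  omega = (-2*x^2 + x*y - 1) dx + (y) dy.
d(omega) = (-x) dx ∧ dy

For a 1-form omega = sum_i f_i dx_i, the exterior derivative is
  d(omega) = sum_{i < j} (∂f_j/∂x_i - ∂f_i/∂x_j) dx_i ∧ dx_j.
  coefficient of dx ∧ dy: ∂f_2/∂x - ∂f_1/∂y = ∂(y)/∂x - ∂(-2*x^2 + x*y - 1)/∂y = -x
Assembling: d(omega) = (-x) dx ∧ dy.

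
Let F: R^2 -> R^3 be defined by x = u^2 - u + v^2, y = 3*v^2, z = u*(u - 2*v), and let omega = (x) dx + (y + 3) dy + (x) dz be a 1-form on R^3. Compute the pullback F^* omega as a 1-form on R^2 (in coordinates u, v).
F^* omega = (4*u^3 - 2*u^2*v - 5*u^2 + 4*u*v^2 + 2*u*v + u - 2*v^3 - v^2) du + (-2*u^3 + 2*u^2*v + 2*u^2 - 2*u*v^2 - 2*u*v + 20*v^3 + 18*v) dv

Using F^*(f dg) = (f ∘ F) d(g ∘ F), substitute each coordinate x_i by F_i(u, v) in f_i, and replace dx_i by d F_i = (∂F_i/∂u) du + (∂F_i/∂v) dv.
  For the x component: f_1(F) = u^2 - u + v^2; d F_1 = (2*u - 1) du + (2*v) dv
  For the y component: f_2(F) = 3*v^2 + 3; d F_2 = (0) du + (6*v) dv
  For the z component: f_3(F) = u^2 - u + v^2; d F_3 = (2*u - 2*v) du + (-2*u) dv
Combining and collecting du, dv coefficients:
  coeff of du: 4*u^3 - 2*u^2*v - 5*u^2 + 4*u*v^2 + 2*u*v + u - 2*v^3 - v^2
  coeff of dv: -2*u^3 + 2*u^2*v + 2*u^2 - 2*u*v^2 - 2*u*v + 20*v^3 + 18*v
F^* omega = (4*u^3 - 2*u^2*v - 5*u^2 + 4*u*v^2 + 2*u*v + u - 2*v^3 - v^2) du + (-2*u^3 + 2*u^2*v + 2*u^2 - 2*u*v^2 - 2*u*v + 20*v^3 + 18*v) dv.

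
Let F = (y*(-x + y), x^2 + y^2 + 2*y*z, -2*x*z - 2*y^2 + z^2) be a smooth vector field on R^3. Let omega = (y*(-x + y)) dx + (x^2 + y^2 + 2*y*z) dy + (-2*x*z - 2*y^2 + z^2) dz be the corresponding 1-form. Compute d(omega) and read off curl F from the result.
d(omega) = (-6*y) dy ∧ dz + (2*z) dz ∧ dx + (3*x - 2*y) dx ∧ dy; curl F = (-6*y, 2*z, 3*x - 2*y)

d omega = sum_{i<j} (∂f_j/∂x_i - ∂f_i/∂x_j) dx_i ∧ dx_j. Under the identification (dy ∧ dz, dz ∧ dx, dx ∧ dy) ↔ (e_x, e_y, e_z), the coefficients are exactly the components of curl F. Compute:
  ∂R/∂y - ∂Q/∂z = (-4*y) - (2*y) = -6*y
  ∂P/∂z - ∂R/∂x = (0) - (-2*z) = 2*z
  ∂Q/∂x - ∂P/∂y = (2*x) - (-x + 2*y) = 3*x - 2*y.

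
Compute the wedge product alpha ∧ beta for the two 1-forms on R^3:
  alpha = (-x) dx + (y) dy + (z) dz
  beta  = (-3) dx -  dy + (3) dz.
alpha ∧ beta = (x + 3*y) dx ∧ dy + (-3*x + 3*z) dx ∧ dz + (3*y + z) dy ∧ dz

Distribute the wedge, using dx_i ∧ dx_j = -dx_j ∧ dx_i and dx_i ∧ dx_i = 0. For each pair (i, j) with i < j, the coefficient of dx_i ∧ dx_j in alpha ∧ beta is (alpha_i * beta_j - alpha_j * beta_i). Collecting: alpha ∧ beta = (x + 3*y) dx ∧ dy + (-3*x + 3*z) dx ∧ dz + (3*y + z) dy ∧ dz.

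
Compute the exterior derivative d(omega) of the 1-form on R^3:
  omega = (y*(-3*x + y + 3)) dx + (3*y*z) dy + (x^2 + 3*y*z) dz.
d(omega) = (3*x - 2*y - 3) dx ∧ dy + (2*x) dx ∧ dz + (-3*y + 3*z) dy ∧ dz

For a 1-form omega = sum_i f_i dx_i, the exterior derivative is
  d(omega) = sum_{i < j} (∂f_j/∂x_i - ∂f_i/∂x_j) dx_i ∧ dx_j.
  coefficient of dx ∧ dy: ∂f_2/∂x - ∂f_1/∂y = ∂(3*y*z)/∂x - ∂(y*(-3*x + y + 3))/∂y = 3*x - 2*y - 3
  coefficient of dx ∧ dz: ∂f_3/∂x - ∂f_1/∂z = ∂(x^2 + 3*y*z)/∂x - ∂(y*(-3*x + y + 3))/∂z = 2*x
  coefficient of dy ∧ dz: ∂f_3/∂y - ∂f_2/∂z = ∂(x^2 + 3*y*z)/∂y - ∂(3*y*z)/∂z = -3*y + 3*z
Assembling: d(omega) = (3*x - 2*y - 3) dx ∧ dy + (2*x) dx ∧ dz + (-3*y + 3*z) dy ∧ dz.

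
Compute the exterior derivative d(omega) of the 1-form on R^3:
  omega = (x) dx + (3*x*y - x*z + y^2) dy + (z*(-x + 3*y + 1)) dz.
d(omega) = (3*y - z) dx ∧ dy + (-z) dx ∧ dz + (x + 3*z) dy ∧ dz

For a 1-form omega = sum_i f_i dx_i, the exterior derivative is
  d(omega) = sum_{i < j} (∂f_j/∂x_i - ∂f_i/∂x_j) dx_i ∧ dx_j.
  coefficient of dx ∧ dy: ∂f_2/∂x - ∂f_1/∂y = ∂(3*x*y - x*z + y^2)/∂x - ∂(x)/∂y = 3*y - z
  coefficient of dx ∧ dz: ∂f_3/∂x - ∂f_1/∂z = ∂(z*(-x + 3*y + 1))/∂x - ∂(x)/∂z = -z
  coefficient of dy ∧ dz: ∂f_3/∂y - ∂f_2/∂z = ∂(z*(-x + 3*y + 1))/∂y - ∂(3*x*y - x*z + y^2)/∂z = x + 3*z
Assembling: d(omega) = (3*y - z) dx ∧ dy + (-z) dx ∧ dz + (x + 3*z) dy ∧ dz.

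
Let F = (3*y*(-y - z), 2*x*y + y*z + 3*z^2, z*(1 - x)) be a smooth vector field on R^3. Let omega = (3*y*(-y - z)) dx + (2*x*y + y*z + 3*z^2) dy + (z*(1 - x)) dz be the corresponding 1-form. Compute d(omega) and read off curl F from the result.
d(omega) = (-y - 6*z) dy ∧ dz + (-3*y + z) dz ∧ dx + (8*y + 3*z) dx ∧ dy; curl F = (-y - 6*z, -3*y + z, 8*y + 3*z)

d omega = sum_{i<j} (∂f_j/∂x_i - ∂f_i/∂x_j) dx_i ∧ dx_j. Under the identification (dy ∧ dz, dz ∧ dx, dx ∧ dy) ↔ (e_x, e_y, e_z), the coefficients are exactly the components of curl F. Compute:
  ∂R/∂y - ∂Q/∂z = (0) - (y + 6*z) = -y - 6*z
  ∂P/∂z - ∂R/∂x = (-3*y) - (-z) = -3*y + z
  ∂Q/∂x - ∂P/∂y = (2*y) - (-6*y - 3*z) = 8*y + 3*z.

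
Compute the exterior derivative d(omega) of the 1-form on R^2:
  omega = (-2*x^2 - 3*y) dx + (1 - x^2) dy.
d(omega) = (3 - 2*x) dx ∧ dy

For a 1-form omega = sum_i f_i dx_i, the exterior derivative is
  d(omega) = sum_{i < j} (∂f_j/∂x_i - ∂f_i/∂x_j) dx_i ∧ dx_j.
  coefficient of dx ∧ dy: ∂f_2/∂x - ∂f_1/∂y = ∂(1 - x^2)/∂x - ∂(-2*x^2 - 3*y)/∂y = 3 - 2*x
Assembling: d(omega) = (3 - 2*x) dx ∧ dy.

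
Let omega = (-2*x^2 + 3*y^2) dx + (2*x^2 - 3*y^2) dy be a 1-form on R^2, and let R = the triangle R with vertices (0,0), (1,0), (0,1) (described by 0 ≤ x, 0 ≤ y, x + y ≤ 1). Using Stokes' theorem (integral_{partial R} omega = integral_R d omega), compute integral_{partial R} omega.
integral_(partial R) omega = -1/3

Stokes: integral_partial_R omega = integral_R d omega with d omega = (∂Q/∂x - ∂P/∂y) dx ∧ dy.
  ∂Q/∂x = 4*x
  ∂P/∂y = 6*y
  integrand = ∂Q/∂x - ∂P/∂y = 4*x - 6*y.
Integrating over R: integral_0^1 integral_0^{1-x} (4*x - 6*y) dy dx = -1/3.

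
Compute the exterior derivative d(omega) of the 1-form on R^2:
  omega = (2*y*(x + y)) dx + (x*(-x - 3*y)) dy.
d(omega) = (-4*x - 7*y) dx ∧ dy

For a 1-form omega = sum_i f_i dx_i, the exterior derivative is
  d(omega) = sum_{i < j} (∂f_j/∂x_i - ∂f_i/∂x_j) dx_i ∧ dx_j.
  coefficient of dx ∧ dy: ∂f_2/∂x - ∂f_1/∂y = ∂(x*(-x - 3*y))/∂x - ∂(2*y*(x + y))/∂y = -4*x - 7*y
Assembling: d(omega) = (-4*x - 7*y) dx ∧ dy.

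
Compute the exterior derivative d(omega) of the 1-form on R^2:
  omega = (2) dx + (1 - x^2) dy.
d(omega) = (-2*x) dx ∧ dy

For a 1-form omega = sum_i f_i dx_i, the exterior derivative is
  d(omega) = sum_{i < j} (∂f_j/∂x_i - ∂f_i/∂x_j) dx_i ∧ dx_j.
  coefficient of dx ∧ dy: ∂f_2/∂x - ∂f_1/∂y = ∂(1 - x^2)/∂x - ∂(2)/∂y = -2*x
Assembling: d(omega) = (-2*x) dx ∧ dy.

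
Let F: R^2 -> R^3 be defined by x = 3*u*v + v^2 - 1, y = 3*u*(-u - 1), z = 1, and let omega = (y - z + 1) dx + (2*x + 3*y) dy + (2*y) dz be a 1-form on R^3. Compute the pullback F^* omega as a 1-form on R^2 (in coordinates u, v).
F^* omega = (54*u^3 - 45*u^2*v + 81*u^2 - 12*u*v^2 - 27*u*v + 39*u - 6*v^2 + 6) du + (3*u*(-3*u^2 - 2*u*v - 3*u - 2*v)) dv

Using F^*(f dg) = (f ∘ F) d(g ∘ F), substitute each coordinate x_i by F_i(u, v) in f_i, and replace dx_i by d F_i = (∂F_i/∂u) du + (∂F_i/∂v) dv.
  For the x component: f_1(F) = 3*u*(-u - 1); d F_1 = (3*v) du + (3*u + 2*v) dv
  For the y component: f_2(F) = -9*u^2 + 6*u*v - 9*u + 2*v^2 - 2; d F_2 = (-6*u - 3) du + (0) dv
  For the z component: f_3(F) = 6*u*(-u - 1); d F_3 = (0) du + (0) dv
Combining and collecting du, dv coefficients:
  coeff of du: 54*u^3 - 45*u^2*v + 81*u^2 - 12*u*v^2 - 27*u*v + 39*u - 6*v^2 + 6
  coeff of dv: 3*u*(-3*u^2 - 2*u*v - 3*u - 2*v)
F^* omega = (54*u^3 - 45*u^2*v + 81*u^2 - 12*u*v^2 - 27*u*v + 39*u - 6*v^2 + 6) du + (3*u*(-3*u^2 - 2*u*v - 3*u - 2*v)) dv.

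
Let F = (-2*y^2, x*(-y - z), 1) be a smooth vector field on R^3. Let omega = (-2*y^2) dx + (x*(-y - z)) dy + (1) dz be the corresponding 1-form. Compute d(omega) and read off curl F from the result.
d(omega) = (x) dy ∧ dz + (0) dz ∧ dx + (3*y - z) dx ∧ dy; curl F = (x, 0, 3*y - z)

d omega = sum_{i<j} (∂f_j/∂x_i - ∂f_i/∂x_j) dx_i ∧ dx_j. Under the identification (dy ∧ dz, dz ∧ dx, dx ∧ dy) ↔ (e_x, e_y, e_z), the coefficients are exactly the components of curl F. Compute:
  ∂R/∂y - ∂Q/∂z = (0) - (-x) = x
  ∂P/∂z - ∂R/∂x = (0) - (0) = 0
  ∂Q/∂x - ∂P/∂y = (-y - z) - (-4*y) = 3*y - z.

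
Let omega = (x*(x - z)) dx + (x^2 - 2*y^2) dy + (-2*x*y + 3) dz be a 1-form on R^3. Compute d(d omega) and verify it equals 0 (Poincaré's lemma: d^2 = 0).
d(d omega) = 0

Step 1: d omega = sum_{i<j} (∂f_j/∂x_i - ∂f_i/∂x_j) dx_i ∧ dx_j:
  coeff of dx ∧ dy: 2*x
  coeff of dx ∧ dz: x - 2*y
  coeff of dy ∧ dz: -2*x
Step 2: Apply d again to each 2-form coefficient. The only possible 3-form in R^3 is dx ∧ dy ∧ dz, with coefficient
  ∂(coeff of dy∧dz)/∂x - ∂(coeff of dx∧dz)/∂y + ∂(coeff of dx∧dy)/∂z
  = ∂/∂x (-2*x) - ∂/∂y (x - 2*y) + ∂/∂z (2*x).
Each of these terms simplifies to sums of mixed partials that cancel in pairs. The result is 0 (by equality of mixed partials for smooth functions — Schwarz / Clairaut).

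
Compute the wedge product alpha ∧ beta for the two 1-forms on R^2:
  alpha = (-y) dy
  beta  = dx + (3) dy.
alpha ∧ beta = (y) dx ∧ dy

Distribute the wedge, using dx_i ∧ dx_j = -dx_j ∧ dx_i and dx_i ∧ dx_i = 0. For each pair (i, j) with i < j, the coefficient of dx_i ∧ dx_j in alpha ∧ beta is (alpha_i * beta_j - alpha_j * beta_i). Collecting: alpha ∧ beta = (y) dx ∧ dy.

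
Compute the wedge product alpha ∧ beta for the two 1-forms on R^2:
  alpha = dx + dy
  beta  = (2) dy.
alpha ∧ beta = (2) dx ∧ dy

Distribute the wedge, using dx_i ∧ dx_j = -dx_j ∧ dx_i and dx_i ∧ dx_i = 0. For each pair (i, j) with i < j, the coefficient of dx_i ∧ dx_j in alpha ∧ beta is (alpha_i * beta_j - alpha_j * beta_i). Collecting: alpha ∧ beta = (2) dx ∧ dy.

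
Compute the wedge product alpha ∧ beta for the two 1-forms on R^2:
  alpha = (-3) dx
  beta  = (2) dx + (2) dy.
alpha ∧ beta = (-6) dx ∧ dy

Distribute the wedge, using dx_i ∧ dx_j = -dx_j ∧ dx_i and dx_i ∧ dx_i = 0. For each pair (i, j) with i < j, the coefficient of dx_i ∧ dx_j in alpha ∧ beta is (alpha_i * beta_j - alpha_j * beta_i). Collecting: alpha ∧ beta = (-6) dx ∧ dy.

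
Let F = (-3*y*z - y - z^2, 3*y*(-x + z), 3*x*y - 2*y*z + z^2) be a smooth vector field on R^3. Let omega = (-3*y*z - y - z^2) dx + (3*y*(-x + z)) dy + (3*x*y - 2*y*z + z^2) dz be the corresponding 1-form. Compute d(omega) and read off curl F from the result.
d(omega) = (3*x - 3*y - 2*z) dy ∧ dz + (-6*y - 2*z) dz ∧ dx + (-3*y + 3*z + 1) dx ∧ dy; curl F = (3*x - 3*y - 2*z, -6*y - 2*z, -3*y + 3*z + 1)

d omega = sum_{i<j} (∂f_j/∂x_i - ∂f_i/∂x_j) dx_i ∧ dx_j. Under the identification (dy ∧ dz, dz ∧ dx, dx ∧ dy) ↔ (e_x, e_y, e_z), the coefficients are exactly the components of curl F. Compute:
  ∂R/∂y - ∂Q/∂z = (3*x - 2*z) - (3*y) = 3*x - 3*y - 2*z
  ∂P/∂z - ∂R/∂x = (-3*y - 2*z) - (3*y) = -6*y - 2*z
  ∂Q/∂x - ∂P/∂y = (-3*y) - (-3*z - 1) = -3*y + 3*z + 1.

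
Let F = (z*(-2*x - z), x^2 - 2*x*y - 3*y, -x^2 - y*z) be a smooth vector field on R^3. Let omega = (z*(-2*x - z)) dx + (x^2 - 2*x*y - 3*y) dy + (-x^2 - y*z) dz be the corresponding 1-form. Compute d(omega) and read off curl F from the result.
d(omega) = (-z) dy ∧ dz + (-2*z) dz ∧ dx + (2*x - 2*y) dx ∧ dy; curl F = (-z, -2*z, 2*x - 2*y)

d omega = sum_{i<j} (∂f_j/∂x_i - ∂f_i/∂x_j) dx_i ∧ dx_j. Under the identification (dy ∧ dz, dz ∧ dx, dx ∧ dy) ↔ (e_x, e_y, e_z), the coefficients are exactly the components of curl F. Compute:
  ∂R/∂y - ∂Q/∂z = (-z) - (0) = -z
  ∂P/∂z - ∂R/∂x = (-2*x - 2*z) - (-2*x) = -2*z
  ∂Q/∂x - ∂P/∂y = (2*x - 2*y) - (0) = 2*x - 2*y.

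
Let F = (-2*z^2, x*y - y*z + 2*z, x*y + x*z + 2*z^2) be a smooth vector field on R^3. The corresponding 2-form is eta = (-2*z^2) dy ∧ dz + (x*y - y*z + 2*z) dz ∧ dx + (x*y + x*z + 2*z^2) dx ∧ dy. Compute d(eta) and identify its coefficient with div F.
d(eta) = (2*x + 3*z) dx ∧ dy ∧ dz; div F = 2*x + 3*z

For a 2-form in R^3 of the form above, applying d gives a 3-form with coefficient ∂P/∂x + ∂Q/∂y + ∂R/∂z:
  ∂P/∂x = 0
  ∂Q/∂y = x - z
  ∂R/∂z = x + 4*z
Sum = 2*x + 3*z, which is exactly div F.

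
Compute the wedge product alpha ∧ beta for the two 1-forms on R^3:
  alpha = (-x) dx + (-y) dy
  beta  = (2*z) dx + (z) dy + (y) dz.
alpha ∧ beta = (z*(-x + 2*y)) dx ∧ dy + (-x*y) dx ∧ dz + (-y^2) dy ∧ dz

Distribute the wedge, using dx_i ∧ dx_j = -dx_j ∧ dx_i and dx_i ∧ dx_i = 0. For each pair (i, j) with i < j, the coefficient of dx_i ∧ dx_j in alpha ∧ beta is (alpha_i * beta_j - alpha_j * beta_i). Collecting: alpha ∧ beta = (z*(-x + 2*y)) dx ∧ dy + (-x*y) dx ∧ dz + (-y^2) dy ∧ dz.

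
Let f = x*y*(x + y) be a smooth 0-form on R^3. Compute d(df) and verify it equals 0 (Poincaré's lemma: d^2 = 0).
d(df) = 0

Step 1: df = sum_i (∂f/∂x_i) dx_i = (y*(2*x + y)) dx + (x*(x + 2*y)) dy + (0) dz.
Step 2: Apply d again. Using the 1-form formula, the coefficient of dx ∧ dy in d(df) is ∂^2 f/∂x ∂y - ∂^2 f/∂y ∂x = (2*x + 2*y) - (2*x + 2*y) = 0 (equality of mixed partials for smooth f).
Similarly for dx ∧ dz and dy ∧ dz — all coefficients vanish. So d(df) = 0.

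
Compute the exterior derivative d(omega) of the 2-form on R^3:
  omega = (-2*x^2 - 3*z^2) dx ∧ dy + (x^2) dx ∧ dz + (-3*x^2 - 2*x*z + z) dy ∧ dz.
d(omega) = (-6*x - 8*z) dx ∧ dy ∧ dz

For a 2-form omega = sum_{i<j} g_{ij} dx_i ∧ dx_j, the exterior derivative is
  d(omega) = sum_{i<j} d(g_{ij}) ∧ dx_i ∧ dx_j = sum_{i<j, k} (∂g_{ij}/∂x_k) dx_k ∧ dx_i ∧ dx_j.
Expand each term, using dx_k ∧ dx_i ∧ dx_j = sgn(permutation) dx_{(a)} ∧ dx_{(b)} ∧ dx_{(c)} with (a < b < c) sorted:
  d(-2*x^2 - 3*z^2) includes (∂/∂z)(-2*x^2 - 3*z^2) dz = (-6*z) dz, which multiplied by dx ∧ dy gives (-6*z) dx ∧ dy ∧ dz
  d(-3*x^2 - 2*x*z + z) includes (∂/∂x)(-3*x^2 - 2*x*z + z) dx = (-6*x - 2*z) dx, which multiplied by dy ∧ dz gives (-6*x - 2*z) dx ∧ dy ∧ dz
Collecting like 3-forms: d(omega) = (-6*x - 8*z) dx ∧ dy ∧ dz.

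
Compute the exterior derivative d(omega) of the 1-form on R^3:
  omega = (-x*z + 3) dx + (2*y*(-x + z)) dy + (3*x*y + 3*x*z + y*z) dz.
d(omega) = (-2*y) dx ∧ dy + (x + 3*y + 3*z) dx ∧ dz + (3*x - 2*y + z) dy ∧ dz

For a 1-form omega = sum_i f_i dx_i, the exterior derivative is
  d(omega) = sum_{i < j} (∂f_j/∂x_i - ∂f_i/∂x_j) dx_i ∧ dx_j.
  coefficient of dx ∧ dy: ∂f_2/∂x - ∂f_1/∂y = ∂(2*y*(-x + z))/∂x - ∂(-x*z + 3)/∂y = -2*y
  coefficient of dx ∧ dz: ∂f_3/∂x - ∂f_1/∂z = ∂(3*x*y + 3*x*z + y*z)/∂x - ∂(-x*z + 3)/∂z = x + 3*y + 3*z
  coefficient of dy ∧ dz: ∂f_3/∂y - ∂f_2/∂z = ∂(3*x*y + 3*x*z + y*z)/∂y - ∂(2*y*(-x + z))/∂z = 3*x - 2*y + z
Assembling: d(omega) = (-2*y) dx ∧ dy + (x + 3*y + 3*z) dx ∧ dz + (3*x - 2*y + z) dy ∧ dz.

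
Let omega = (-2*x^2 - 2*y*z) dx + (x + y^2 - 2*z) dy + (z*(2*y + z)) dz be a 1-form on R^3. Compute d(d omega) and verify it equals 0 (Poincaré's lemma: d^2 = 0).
d(d omega) = 0

Step 1: d omega = sum_{i<j} (∂f_j/∂x_i - ∂f_i/∂x_j) dx_i ∧ dx_j:
  coeff of dx ∧ dy: 2*z + 1
  coeff of dx ∧ dz: 2*y
  coeff of dy ∧ dz: 2*z + 2
Step 2: Apply d again to each 2-form coefficient. The only possible 3-form in R^3 is dx ∧ dy ∧ dz, with coefficient
  ∂(coeff of dy∧dz)/∂x - ∂(coeff of dx∧dz)/∂y + ∂(coeff of dx∧dy)/∂z
  = ∂/∂x (2*z + 2) - ∂/∂y (2*y) + ∂/∂z (2*z + 1).
Each of these terms simplifies to sums of mixed partials that cancel in pairs. The result is 0 (by equality of mixed partials for smooth functions — Schwarz / Clairaut).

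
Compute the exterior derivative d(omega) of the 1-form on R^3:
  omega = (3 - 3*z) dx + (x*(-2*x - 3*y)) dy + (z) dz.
d(omega) = (-4*x - 3*y) dx ∧ dy + (3) dx ∧ dz

For a 1-form omega = sum_i f_i dx_i, the exterior derivative is
  d(omega) = sum_{i < j} (∂f_j/∂x_i - ∂f_i/∂x_j) dx_i ∧ dx_j.
  coefficient of dx ∧ dy: ∂f_2/∂x - ∂f_1/∂y = ∂(x*(-2*x - 3*y))/∂x - ∂(3 - 3*z)/∂y = -4*x - 3*y
  coefficient of dx ∧ dz: ∂f_3/∂x - ∂f_1/∂z = ∂(z)/∂x - ∂(3 - 3*z)/∂z = 3
Assembling: d(omega) = (-4*x - 3*y) dx ∧ dy + (3) dx ∧ dz.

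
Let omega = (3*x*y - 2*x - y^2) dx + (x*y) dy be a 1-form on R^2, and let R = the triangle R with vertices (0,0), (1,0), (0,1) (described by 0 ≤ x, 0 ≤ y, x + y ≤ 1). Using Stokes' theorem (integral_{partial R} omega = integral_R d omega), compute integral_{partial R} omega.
integral_(partial R) omega = 0

Stokes: integral_partial_R omega = integral_R d omega with d omega = (∂Q/∂x - ∂P/∂y) dx ∧ dy.
  ∂Q/∂x = y
  ∂P/∂y = 3*x - 2*y
  integrand = ∂Q/∂x - ∂P/∂y = -3*x + 3*y.
Integrating over R: integral_0^1 integral_0^{1-x} (-3*x + 3*y) dy dx = 0.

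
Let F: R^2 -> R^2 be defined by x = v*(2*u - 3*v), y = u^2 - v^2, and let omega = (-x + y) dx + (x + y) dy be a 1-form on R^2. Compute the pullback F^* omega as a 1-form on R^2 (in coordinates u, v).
F^* omega = (2*u^3 + 6*u^2*v - 12*u*v^2 + 4*v^3) du + (2*u^3 - 12*u^2*v + 12*u*v^2 - 4*v^3) dv

Using F^*(f dg) = (f ∘ F) d(g ∘ F), substitute each coordinate x_i by F_i(u, v) in f_i, and replace dx_i by d F_i = (∂F_i/∂u) du + (∂F_i/∂v) dv.
  For the x component: f_1(F) = u^2 - 2*u*v + 2*v^2; d F_1 = (2*v) du + (2*u - 6*v) dv
  For the y component: f_2(F) = u^2 + 2*u*v - 4*v^2; d F_2 = (2*u) du + (-2*v) dv
Combining and collecting du, dv coefficients:
  coeff of du: 2*u^3 + 6*u^2*v - 12*u*v^2 + 4*v^3
  coeff of dv: 2*u^3 - 12*u^2*v + 12*u*v^2 - 4*v^3
F^* omega = (2*u^3 + 6*u^2*v - 12*u*v^2 + 4*v^3) du + (2*u^3 - 12*u^2*v + 12*u*v^2 - 4*v^3) dv.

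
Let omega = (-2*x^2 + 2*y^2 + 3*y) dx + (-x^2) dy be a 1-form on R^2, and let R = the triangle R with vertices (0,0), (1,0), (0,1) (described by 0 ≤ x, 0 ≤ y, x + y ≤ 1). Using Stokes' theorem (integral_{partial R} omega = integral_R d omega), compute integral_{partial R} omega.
integral_(partial R) omega = -5/2

Stokes: integral_partial_R omega = integral_R d omega with d omega = (∂Q/∂x - ∂P/∂y) dx ∧ dy.
  ∂Q/∂x = -2*x
  ∂P/∂y = 4*y + 3
  integrand = ∂Q/∂x - ∂P/∂y = -2*x - 4*y - 3.
Integrating over R: integral_0^1 integral_0^{1-x} (-2*x - 4*y - 3) dy dx = -5/2.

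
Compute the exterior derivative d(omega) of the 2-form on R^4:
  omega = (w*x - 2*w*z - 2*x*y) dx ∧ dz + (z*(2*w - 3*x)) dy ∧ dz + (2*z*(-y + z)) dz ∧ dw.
d(omega) = (2*x - 3*z) dx ∧ dy ∧ dz + (x - 2*z) dx ∧ dz ∧ dw

For a 2-form omega = sum_{i<j} g_{ij} dx_i ∧ dx_j, the exterior derivative is
  d(omega) = sum_{i<j} d(g_{ij}) ∧ dx_i ∧ dx_j = sum_{i<j, k} (∂g_{ij}/∂x_k) dx_k ∧ dx_i ∧ dx_j.
Expand each term, using dx_k ∧ dx_i ∧ dx_j = sgn(permutation) dx_{(a)} ∧ dx_{(b)} ∧ dx_{(c)} with (a < b < c) sorted:
  d(w*x - 2*w*z - 2*x*y) includes (∂/∂y)(w*x - 2*w*z - 2*x*y) dy = (-2*x) dy, which multiplied by dx ∧ dz gives (2*x) dx ∧ dy ∧ dz
  d(w*x - 2*w*z - 2*x*y) includes (∂/∂w)(w*x - 2*w*z - 2*x*y) dw = (x - 2*z) dw, which multiplied by dx ∧ dz gives (x - 2*z) dx ∧ dz ∧ dw
  d(z*(2*w - 3*x)) includes (∂/∂x)(z*(2*w - 3*x)) dx = (-3*z) dx, which multiplied by dy ∧ dz gives (-3*z) dx ∧ dy ∧ dz
  d(z*(2*w - 3*x)) includes (∂/∂w)(z*(2*w - 3*x)) dw = (2*z) dw, which multiplied by dy ∧ dz gives (2*z) dy ∧ dz ∧ dw
  d(2*z*(-y + z)) includes (∂/∂y)(2*z*(-y + z)) dy = (-2*z) dy, which multiplied by dz ∧ dw gives (-2*z) dy ∧ dz ∧ dw
Collecting like 3-forms: d(omega) = (2*x - 3*z) dx ∧ dy ∧ dz + (x - 2*z) dx ∧ dz ∧ dw.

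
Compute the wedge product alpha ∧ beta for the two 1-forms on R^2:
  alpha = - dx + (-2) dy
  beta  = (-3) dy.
alpha ∧ beta = (3) dx ∧ dy

Distribute the wedge, using dx_i ∧ dx_j = -dx_j ∧ dx_i and dx_i ∧ dx_i = 0. For each pair (i, j) with i < j, the coefficient of dx_i ∧ dx_j in alpha ∧ beta is (alpha_i * beta_j - alpha_j * beta_i). Collecting: alpha ∧ beta = (3) dx ∧ dy.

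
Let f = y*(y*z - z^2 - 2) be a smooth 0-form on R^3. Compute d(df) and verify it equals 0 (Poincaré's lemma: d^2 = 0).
d(df) = 0

Step 1: df = sum_i (∂f/∂x_i) dx_i = (0) dx + (2*y*z - z^2 - 2) dy + (y*(y - 2*z)) dz.
Step 2: Apply d again. Using the 1-form formula, the coefficient of dx ∧ dy in d(df) is ∂^2 f/∂x ∂y - ∂^2 f/∂y ∂x = (0) - (0) = 0 (equality of mixed partials for smooth f).
Similarly for dx ∧ dz and dy ∧ dz — all coefficients vanish. So d(df) = 0.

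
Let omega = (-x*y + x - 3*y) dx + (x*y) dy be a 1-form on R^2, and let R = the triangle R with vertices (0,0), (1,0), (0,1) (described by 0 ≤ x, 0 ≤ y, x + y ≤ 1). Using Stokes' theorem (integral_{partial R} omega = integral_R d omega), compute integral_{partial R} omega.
integral_(partial R) omega = 11/6

Stokes: integral_partial_R omega = integral_R d omega with d omega = (∂Q/∂x - ∂P/∂y) dx ∧ dy.
  ∂Q/∂x = y
  ∂P/∂y = -x - 3
  integrand = ∂Q/∂x - ∂P/∂y = x + y + 3.
Integrating over R: integral_0^1 integral_0^{1-x} (x + y + 3) dy dx = 11/6.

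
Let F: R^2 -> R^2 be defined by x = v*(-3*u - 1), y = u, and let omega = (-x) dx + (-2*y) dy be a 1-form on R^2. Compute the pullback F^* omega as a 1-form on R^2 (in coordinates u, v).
F^* omega = (-9*u*v^2 - 2*u - 3*v^2) du + (v*(-9*u^2 - 6*u - 1)) dv

Using F^*(f dg) = (f ∘ F) d(g ∘ F), substitute each coordinate x_i by F_i(u, v) in f_i, and replace dx_i by d F_i = (∂F_i/∂u) du + (∂F_i/∂v) dv.
  For the x component: f_1(F) = v*(3*u + 1); d F_1 = (-3*v) du + (-3*u - 1) dv
  For the y component: f_2(F) = -2*u; d F_2 = (1) du + (0) dv
Combining and collecting du, dv coefficients:
  coeff of du: -9*u*v^2 - 2*u - 3*v^2
  coeff of dv: v*(-9*u^2 - 6*u - 1)
F^* omega = (-9*u*v^2 - 2*u - 3*v^2) du + (v*(-9*u^2 - 6*u - 1)) dv.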